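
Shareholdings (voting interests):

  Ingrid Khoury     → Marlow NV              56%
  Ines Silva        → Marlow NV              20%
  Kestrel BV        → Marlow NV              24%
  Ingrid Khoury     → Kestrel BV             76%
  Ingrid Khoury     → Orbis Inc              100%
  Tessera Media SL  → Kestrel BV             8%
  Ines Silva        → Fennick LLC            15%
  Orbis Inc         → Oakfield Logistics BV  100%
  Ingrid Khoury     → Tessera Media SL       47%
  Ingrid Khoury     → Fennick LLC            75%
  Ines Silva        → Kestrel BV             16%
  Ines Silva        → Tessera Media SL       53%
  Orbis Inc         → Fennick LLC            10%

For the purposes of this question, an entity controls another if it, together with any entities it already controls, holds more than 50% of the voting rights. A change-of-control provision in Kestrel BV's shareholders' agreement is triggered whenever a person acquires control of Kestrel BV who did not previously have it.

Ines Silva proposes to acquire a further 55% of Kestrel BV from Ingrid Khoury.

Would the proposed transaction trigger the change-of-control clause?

The purchase adds only to Ines's holdings (Ingrid's stake shrinks), so Ines is the only person who could newly come to control Kestrel.
Ines holds 53% of Tessera, so Ines controls Tessera.
In Kestrel, Ines's side holds only 16% + 8% = 24%, not > 50%.
So before the transaction, Ines does not control Kestrel.
After the purchase, Ines's direct stake in Kestrel rises to 16% + 55% = 71%, and Ingrid's stake falls to 21%.
Ines and Tessera together hold 71% + 8% = 79% of Kestrel, so Ines controls Kestrel.
Ines did not control Kestrel before and does after, so the clause is triggered.

Yes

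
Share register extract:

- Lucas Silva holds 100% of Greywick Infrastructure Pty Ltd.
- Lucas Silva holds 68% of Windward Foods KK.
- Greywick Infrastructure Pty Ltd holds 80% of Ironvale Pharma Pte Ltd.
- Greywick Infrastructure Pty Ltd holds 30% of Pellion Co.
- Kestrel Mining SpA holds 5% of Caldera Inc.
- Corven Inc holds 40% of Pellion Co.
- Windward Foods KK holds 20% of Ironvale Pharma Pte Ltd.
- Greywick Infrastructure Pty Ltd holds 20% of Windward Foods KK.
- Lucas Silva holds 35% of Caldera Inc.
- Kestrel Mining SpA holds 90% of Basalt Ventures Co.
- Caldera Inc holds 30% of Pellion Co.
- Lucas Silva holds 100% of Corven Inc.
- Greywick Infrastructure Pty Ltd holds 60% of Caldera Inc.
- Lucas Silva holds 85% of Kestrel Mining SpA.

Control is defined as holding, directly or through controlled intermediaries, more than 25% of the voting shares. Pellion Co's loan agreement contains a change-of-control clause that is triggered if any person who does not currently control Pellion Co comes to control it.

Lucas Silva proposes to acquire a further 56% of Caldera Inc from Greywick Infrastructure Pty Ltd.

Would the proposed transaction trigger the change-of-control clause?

The purchase adds only to Lucas's holdings (Greywick's stake shrinks), so Lucas is the only person who could newly come to control Pellion.
Lucas holds 100% of Greywick, so Lucas controls Greywick.
Lucas holds 85% of Kestrel, so Lucas controls Kestrel.
Lucas and Greywick and Kestrel together hold 35% + 60% + 5% = 100% of Caldera, so Lucas controls Caldera.
Lucas holds 100% of Corven, so Lucas controls Corven.
Caldera and Greywick and Corven together hold 30% + 30% + 40% = 100% of Pellion, so Lucas controls Pellion.
So Lucas already controls Pellion before the transaction.
After the purchase, Lucas's direct stake in Caldera rises to 35% + 56% = 91%, and Greywick's stake falls to 4%.
Lucas controlled Pellion already, so this is not a new person acquiring control; every other person's position is unchanged or reduced.
No new person acquires control, so the clause is not triggered.

No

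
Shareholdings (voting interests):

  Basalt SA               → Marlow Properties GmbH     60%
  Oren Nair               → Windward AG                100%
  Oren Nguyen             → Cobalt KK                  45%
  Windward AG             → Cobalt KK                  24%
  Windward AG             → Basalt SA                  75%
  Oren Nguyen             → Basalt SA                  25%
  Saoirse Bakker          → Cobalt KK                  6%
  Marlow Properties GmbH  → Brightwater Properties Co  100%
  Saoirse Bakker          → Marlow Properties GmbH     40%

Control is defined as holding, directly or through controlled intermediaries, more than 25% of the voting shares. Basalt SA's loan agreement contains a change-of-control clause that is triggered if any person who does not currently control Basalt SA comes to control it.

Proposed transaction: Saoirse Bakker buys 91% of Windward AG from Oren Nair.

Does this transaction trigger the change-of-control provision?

The purchase adds only to Saoirse's holdings (Oren Nair's stake shrinks), so Saoirse is the only person who could newly come to control Basalt.
Saoirse holds 40% of Marlow, so Saoirse controls Marlow.
Marlow holds 100% of Brightwater, so Saoirse controls Brightwater.
Neither Saoirse nor any entity Saoirse controls holds any voting interest in Basalt.
So before the transaction, Saoirse does not control Basalt.
After the purchase, Saoirse holds 91% of Windward directly, and Oren Nair's stake falls to 9%.
Saoirse holds 91% of Windward, so Saoirse controls Windward.
Windward holds 75% of Basalt, so Saoirse controls Basalt.
Saoirse did not control Basalt before and does after, so the clause is triggered.

Yes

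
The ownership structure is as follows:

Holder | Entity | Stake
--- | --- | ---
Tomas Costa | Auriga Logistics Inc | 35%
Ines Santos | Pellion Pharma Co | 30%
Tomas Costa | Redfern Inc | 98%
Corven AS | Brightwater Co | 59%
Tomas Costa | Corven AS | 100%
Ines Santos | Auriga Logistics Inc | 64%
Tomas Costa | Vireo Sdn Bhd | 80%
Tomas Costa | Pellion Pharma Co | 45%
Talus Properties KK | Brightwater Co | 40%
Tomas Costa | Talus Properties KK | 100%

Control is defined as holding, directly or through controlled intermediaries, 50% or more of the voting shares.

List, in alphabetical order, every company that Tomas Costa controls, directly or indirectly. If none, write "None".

Tomas holds 100% of Corven, so Tomas controls Corven.
Tomas holds 100% of Talus, so Tomas controls Talus.
Tomas holds 80% of Vireo, so Tomas controls Vireo.
Corven and Talus together hold 59% + 40% = 99% of Brightwater, so Tomas controls Brightwater.
Tomas holds 98% of Redfern, so Tomas controls Redfern.
No other company's threshold is met.

Brightwater Co, Corven AS, Redfern Inc, Talus Properties KK, Vireo Sdn Bhd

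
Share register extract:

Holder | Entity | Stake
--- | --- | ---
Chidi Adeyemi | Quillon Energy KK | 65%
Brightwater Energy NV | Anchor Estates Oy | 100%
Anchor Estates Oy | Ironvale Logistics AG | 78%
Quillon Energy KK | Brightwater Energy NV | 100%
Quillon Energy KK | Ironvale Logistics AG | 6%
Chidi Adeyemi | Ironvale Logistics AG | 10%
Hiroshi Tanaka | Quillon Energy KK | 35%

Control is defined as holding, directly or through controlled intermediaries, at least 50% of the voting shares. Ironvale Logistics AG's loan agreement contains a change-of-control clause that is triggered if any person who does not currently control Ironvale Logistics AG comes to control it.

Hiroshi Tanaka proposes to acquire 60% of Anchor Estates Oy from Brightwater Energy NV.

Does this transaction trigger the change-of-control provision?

Yes

The purchase adds only to Hiroshi's holdings (Brightwater's stake shrinks), so Hiroshi is the only person who could newly come to control Ironvale.
Hiroshi's largest direct stake is 35% in Quillon, which does not meet the threshold, so Hiroshi controls no company.
Neither Hiroshi nor any entity Hiroshi controls holds any voting interest in Ironvale.
So before the transaction, Hiroshi does not control Ironvale.
After the purchase, Hiroshi holds 60% of Anchor directly, and Brightwater's stake falls to 40%.
Hiroshi holds 60% of Anchor, so Hiroshi controls Anchor.
Anchor holds 78% of Ironvale, so Hiroshi controls Ironvale.
Hiroshi did not control Ironvale before and does after, so the clause is triggered.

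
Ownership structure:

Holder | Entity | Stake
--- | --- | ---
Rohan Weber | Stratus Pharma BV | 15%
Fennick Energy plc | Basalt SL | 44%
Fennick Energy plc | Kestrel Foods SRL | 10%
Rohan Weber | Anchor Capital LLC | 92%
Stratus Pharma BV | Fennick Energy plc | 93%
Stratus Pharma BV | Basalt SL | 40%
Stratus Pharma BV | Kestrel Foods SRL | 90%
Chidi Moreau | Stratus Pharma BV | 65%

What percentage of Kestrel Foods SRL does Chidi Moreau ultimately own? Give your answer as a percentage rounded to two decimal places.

Chidi reaches Kestrel along 2 paths.
Via Stratus → Fennick: 65% × 93% × 10% = 6.045%.
Via Stratus: 65% × 90% = 58.5%.
Total: 6.045% + 58.5% = 64.545%.
Rounded: 64.55%.

64.55%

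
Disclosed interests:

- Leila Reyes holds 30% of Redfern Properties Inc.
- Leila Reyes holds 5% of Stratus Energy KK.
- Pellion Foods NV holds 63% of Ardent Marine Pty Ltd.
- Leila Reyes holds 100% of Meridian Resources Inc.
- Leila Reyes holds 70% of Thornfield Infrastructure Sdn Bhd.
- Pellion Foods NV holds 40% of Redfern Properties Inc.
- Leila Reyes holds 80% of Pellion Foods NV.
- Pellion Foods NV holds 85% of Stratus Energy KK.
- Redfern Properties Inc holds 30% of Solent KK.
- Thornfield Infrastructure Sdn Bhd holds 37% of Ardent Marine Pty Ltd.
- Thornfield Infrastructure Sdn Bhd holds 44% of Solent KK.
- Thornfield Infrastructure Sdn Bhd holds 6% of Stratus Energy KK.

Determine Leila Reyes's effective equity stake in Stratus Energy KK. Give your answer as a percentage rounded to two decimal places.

Leila reaches Stratus along 3 paths.
Via Thornfield: 70% × 6% = 4.2%.
Via Pellion: 80% × 85% = 68%.
Direct stake: 5% = 5%.
Total: 4.2% + 68% + 5% = 77.2%.
Rounded: 77.20%.

77.20%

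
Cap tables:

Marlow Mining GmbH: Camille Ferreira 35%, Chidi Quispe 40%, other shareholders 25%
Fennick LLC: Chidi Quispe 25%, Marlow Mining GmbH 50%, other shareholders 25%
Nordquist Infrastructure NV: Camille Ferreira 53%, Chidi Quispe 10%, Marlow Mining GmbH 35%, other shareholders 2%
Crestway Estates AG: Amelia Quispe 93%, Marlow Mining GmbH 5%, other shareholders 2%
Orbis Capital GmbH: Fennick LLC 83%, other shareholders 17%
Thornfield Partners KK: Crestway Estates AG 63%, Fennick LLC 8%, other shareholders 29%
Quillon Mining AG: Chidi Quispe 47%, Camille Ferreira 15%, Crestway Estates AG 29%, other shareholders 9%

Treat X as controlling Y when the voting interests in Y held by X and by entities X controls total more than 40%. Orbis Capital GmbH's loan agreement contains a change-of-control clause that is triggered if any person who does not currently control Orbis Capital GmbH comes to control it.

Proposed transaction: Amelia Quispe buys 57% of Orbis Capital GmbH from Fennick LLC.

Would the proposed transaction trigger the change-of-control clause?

The purchase adds only to Amelia's holdings (Fennick's stake shrinks), so Amelia is the only person who could newly come to control Orbis.
Amelia holds 93% of Crestway, so Amelia controls Crestway.
Crestway holds 63% of Thornfield, so Amelia controls Thornfield.
Neither Amelia nor any entity Amelia controls holds any voting interest in Orbis.
So before the transaction, Amelia does not control Orbis.
After the purchase, Amelia holds 57% of Orbis directly, and Fennick's stake falls to 26%.
Amelia holds 57% of Orbis, so Amelia controls Orbis.
Amelia did not control Orbis before and does after, so the clause is triggered.

Yes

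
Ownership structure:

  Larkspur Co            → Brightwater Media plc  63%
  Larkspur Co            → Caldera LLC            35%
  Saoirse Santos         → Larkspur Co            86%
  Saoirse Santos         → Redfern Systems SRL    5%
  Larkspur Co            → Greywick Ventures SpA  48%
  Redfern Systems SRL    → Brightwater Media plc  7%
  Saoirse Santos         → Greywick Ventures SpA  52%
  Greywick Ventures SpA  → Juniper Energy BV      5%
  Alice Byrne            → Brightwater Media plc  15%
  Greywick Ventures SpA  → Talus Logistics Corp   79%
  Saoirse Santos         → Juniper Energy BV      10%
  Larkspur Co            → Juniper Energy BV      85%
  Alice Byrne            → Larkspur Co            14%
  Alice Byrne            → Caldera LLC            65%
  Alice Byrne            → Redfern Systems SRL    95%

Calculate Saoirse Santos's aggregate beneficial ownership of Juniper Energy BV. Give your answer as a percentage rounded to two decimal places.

87.76%

Saoirse reaches Juniper along 4 paths.
Direct stake: 10% = 10%.
Via Larkspur: 86% × 85% = 73.1%.
Via Larkspur → Greywick: 86% × 48% × 5% = 2.064%.
Via Greywick: 52% × 5% = 2.6%.
Total: 10% + 73.1% + 2.064% + 2.6% = 87.764%.
Rounded: 87.76%.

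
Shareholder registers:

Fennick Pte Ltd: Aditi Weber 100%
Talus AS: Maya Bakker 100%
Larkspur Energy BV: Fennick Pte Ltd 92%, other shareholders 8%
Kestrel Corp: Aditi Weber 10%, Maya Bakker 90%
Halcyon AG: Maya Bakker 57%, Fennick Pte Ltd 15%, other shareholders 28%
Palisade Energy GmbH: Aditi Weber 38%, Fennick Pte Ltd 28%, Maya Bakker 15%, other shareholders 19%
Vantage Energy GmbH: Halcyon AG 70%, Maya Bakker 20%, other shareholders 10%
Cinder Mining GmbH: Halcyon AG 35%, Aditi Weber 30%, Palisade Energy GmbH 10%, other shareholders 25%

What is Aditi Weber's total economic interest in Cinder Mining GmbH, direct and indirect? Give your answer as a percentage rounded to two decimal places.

Aditi reaches Cinder along 4 paths.
Via Fennick → Halcyon: 100% × 15% × 35% = 5.25%.
Direct stake: 30% = 30%.
Via Palisade: 38% × 10% = 3.8%.
Via Fennick → Palisade: 100% × 28% × 10% = 2.8%.
Total: 5.25% + 30% + 3.8% + 2.8% = 41.85%.

41.85%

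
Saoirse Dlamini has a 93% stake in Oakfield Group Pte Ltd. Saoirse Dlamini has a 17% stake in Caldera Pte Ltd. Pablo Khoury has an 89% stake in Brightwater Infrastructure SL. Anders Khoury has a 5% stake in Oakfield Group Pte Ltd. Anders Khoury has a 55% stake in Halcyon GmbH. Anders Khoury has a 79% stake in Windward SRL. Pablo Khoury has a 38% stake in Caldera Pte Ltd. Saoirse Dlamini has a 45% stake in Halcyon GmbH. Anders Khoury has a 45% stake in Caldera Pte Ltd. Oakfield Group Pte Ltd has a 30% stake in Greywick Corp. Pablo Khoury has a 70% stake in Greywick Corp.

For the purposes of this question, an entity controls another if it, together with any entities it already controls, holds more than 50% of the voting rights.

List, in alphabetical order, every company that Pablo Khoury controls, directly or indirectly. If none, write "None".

Pablo holds 89% of Brightwater, so Pablo controls Brightwater.
Pablo holds 70% of Greywick, so Pablo controls Greywick.
No other company's threshold is met.

Brightwater Infrastructure SL, Greywick Corp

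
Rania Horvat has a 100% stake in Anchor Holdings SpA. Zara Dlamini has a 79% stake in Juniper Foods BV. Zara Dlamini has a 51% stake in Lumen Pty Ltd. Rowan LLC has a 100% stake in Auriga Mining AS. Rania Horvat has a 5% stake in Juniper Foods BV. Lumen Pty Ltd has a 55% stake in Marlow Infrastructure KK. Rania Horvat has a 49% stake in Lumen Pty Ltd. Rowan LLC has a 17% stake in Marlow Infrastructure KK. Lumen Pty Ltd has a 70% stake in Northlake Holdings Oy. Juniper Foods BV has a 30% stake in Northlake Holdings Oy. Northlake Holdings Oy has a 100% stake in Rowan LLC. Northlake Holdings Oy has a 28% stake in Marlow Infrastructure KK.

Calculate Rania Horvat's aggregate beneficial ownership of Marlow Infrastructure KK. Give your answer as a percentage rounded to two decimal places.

43.06%

Rania reaches Marlow along 5 paths.
Via Juniper → Northlake: 5% × 30% × 28% = 0.42%.
Via Lumen → Northlake: 49% × 70% × 28% = 9.604%.
Via Lumen: 49% × 55% = 26.95%.
Via Juniper → Northlake → Rowan: 5% × 30% × 100% × 17% = 0.255%.
Via Lumen → Northlake → Rowan: 49% × 70% × 100% × 17% = 5.831%.
Total: 0.42% + 9.604% + 26.95% + 0.255% + 5.831% = 43.06%.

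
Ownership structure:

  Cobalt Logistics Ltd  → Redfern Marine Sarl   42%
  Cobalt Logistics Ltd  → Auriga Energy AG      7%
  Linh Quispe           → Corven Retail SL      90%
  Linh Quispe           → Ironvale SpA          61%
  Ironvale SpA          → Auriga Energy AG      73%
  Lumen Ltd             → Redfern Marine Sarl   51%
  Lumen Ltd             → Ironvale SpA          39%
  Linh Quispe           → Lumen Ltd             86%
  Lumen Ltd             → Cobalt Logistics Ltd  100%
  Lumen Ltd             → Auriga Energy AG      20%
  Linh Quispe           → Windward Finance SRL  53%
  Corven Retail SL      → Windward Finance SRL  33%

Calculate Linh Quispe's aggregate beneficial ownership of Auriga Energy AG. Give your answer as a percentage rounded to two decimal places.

92.23%

Linh reaches Auriga along 4 paths.
Via Lumen: 86% × 20% = 17.2%.
Via Lumen → Ironvale: 86% × 39% × 73% = 24.4842%.
Via Ironvale: 61% × 73% = 44.53%.
Via Lumen → Cobalt: 86% × 100% × 7% = 6.02%.
Total: 17.2% + 24.4842% + 44.53% + 6.02% = 92.2342%.
Rounded: 92.23%.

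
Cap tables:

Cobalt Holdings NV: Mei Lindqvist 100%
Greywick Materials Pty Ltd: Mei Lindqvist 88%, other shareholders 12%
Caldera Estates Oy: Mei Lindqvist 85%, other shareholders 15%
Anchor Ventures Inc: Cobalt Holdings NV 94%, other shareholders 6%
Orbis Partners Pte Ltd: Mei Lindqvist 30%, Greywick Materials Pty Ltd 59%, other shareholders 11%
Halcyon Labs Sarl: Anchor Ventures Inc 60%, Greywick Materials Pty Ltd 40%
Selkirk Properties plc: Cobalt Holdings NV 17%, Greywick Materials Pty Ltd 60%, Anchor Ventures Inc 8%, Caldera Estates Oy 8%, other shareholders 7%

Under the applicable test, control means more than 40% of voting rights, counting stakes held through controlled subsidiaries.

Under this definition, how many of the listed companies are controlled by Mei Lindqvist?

7

Mei holds 100% of Cobalt, so Mei controls Cobalt.
Mei holds 88% of Greywick, so Mei controls Greywick.
Mei holds 85% of Caldera, so Mei controls Caldera.
Cobalt holds 94% of Anchor, so Mei controls Anchor.
Mei and Greywick together hold 30% + 59% = 89% of Orbis, so Mei controls Orbis.
Anchor and Greywick together hold 60% + 40% = 100% of Halcyon, so Mei controls Halcyon.
Cobalt and Greywick and Anchor and Caldera together hold 17% + 60% + 8% + 8% = 93% of Selkirk, so Mei controls Selkirk.
Mei controls 7 companies.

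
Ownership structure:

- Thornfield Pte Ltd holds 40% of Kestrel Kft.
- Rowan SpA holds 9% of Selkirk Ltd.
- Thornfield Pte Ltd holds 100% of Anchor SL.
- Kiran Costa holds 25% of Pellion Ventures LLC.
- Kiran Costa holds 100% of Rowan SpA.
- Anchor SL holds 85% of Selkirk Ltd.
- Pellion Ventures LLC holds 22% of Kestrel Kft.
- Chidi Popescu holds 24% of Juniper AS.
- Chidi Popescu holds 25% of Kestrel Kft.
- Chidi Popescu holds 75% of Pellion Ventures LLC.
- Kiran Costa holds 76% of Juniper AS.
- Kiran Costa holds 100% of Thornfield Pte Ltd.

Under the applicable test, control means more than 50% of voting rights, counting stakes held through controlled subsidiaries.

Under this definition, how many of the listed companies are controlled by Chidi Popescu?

Chidi holds 75% of Pellion, so Chidi controls Pellion.
No other company's threshold is met.
Chidi controls 1 company.

1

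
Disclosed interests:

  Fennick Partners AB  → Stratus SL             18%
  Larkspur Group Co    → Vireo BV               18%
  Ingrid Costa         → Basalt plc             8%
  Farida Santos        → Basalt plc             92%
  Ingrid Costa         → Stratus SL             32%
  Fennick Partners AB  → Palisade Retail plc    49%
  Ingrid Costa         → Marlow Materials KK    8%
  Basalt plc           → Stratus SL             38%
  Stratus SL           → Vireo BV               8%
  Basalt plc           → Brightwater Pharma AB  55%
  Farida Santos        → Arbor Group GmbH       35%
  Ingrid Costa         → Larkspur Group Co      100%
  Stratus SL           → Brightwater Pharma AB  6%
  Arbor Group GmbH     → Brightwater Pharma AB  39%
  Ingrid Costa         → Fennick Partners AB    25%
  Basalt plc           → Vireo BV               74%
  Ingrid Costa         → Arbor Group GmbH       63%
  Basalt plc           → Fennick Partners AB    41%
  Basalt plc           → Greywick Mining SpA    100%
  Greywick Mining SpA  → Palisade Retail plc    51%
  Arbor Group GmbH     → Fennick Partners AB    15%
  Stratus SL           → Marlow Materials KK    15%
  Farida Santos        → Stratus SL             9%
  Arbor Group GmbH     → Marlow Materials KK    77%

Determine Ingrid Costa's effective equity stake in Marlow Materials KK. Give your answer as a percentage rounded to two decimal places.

62.78%

Ingrid reaches Marlow along 7 paths.
Direct stake: 8% = 8%.
Via Basalt → Stratus: 8% × 38% × 15% = 0.456%.
Via Stratus: 32% × 15% = 4.8%.
Via Arbor → Fennick → Stratus: 63% × 15% × 18% × 15% = 0.25515%.
Via Basalt → Fennick → Stratus: 8% × 41% × 18% × 15% = 0.08856%.
Via Fennick → Stratus: 25% × 18% × 15% = 0.675%.
Via Arbor: 63% × 77% = 48.51%.
Total: 8% + 0.456% + 4.8% + 0.25515% + 0.08856% + 0.675% + 48.51% = 62.78471%.
Rounded: 62.78%.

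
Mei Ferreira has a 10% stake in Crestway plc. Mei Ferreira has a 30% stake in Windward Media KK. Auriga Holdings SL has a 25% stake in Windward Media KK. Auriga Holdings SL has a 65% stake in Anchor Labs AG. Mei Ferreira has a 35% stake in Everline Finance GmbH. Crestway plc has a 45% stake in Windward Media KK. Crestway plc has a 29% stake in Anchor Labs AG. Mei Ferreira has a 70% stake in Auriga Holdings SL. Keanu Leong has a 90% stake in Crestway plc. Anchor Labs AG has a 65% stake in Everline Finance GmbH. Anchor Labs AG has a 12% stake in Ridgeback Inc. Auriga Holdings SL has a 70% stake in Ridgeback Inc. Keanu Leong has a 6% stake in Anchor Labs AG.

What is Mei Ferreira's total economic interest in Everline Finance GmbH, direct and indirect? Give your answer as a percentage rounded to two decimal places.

66.46%

Mei reaches Everline along 3 paths.
Via Auriga → Anchor: 70% × 65% × 65% = 29.575%.
Via Crestway → Anchor: 10% × 29% × 65% = 1.885%.
Direct stake: 35% = 35%.
Total: 29.575% + 1.885% + 35% = 66.46%.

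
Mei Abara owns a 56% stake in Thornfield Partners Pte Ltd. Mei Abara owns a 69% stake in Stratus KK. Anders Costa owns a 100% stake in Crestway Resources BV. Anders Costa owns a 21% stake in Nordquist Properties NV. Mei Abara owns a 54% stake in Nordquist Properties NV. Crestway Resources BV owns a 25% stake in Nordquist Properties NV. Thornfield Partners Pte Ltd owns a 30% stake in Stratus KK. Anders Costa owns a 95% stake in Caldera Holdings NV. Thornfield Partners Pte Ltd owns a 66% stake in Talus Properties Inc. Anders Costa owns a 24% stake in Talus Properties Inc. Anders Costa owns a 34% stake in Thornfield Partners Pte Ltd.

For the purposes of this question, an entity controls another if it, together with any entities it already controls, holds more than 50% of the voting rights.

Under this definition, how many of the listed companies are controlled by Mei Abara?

Mei holds 56% of Thornfield, so Mei controls Thornfield.
Mei holds 54% of Nordquist, so Mei controls Nordquist.
Mei and Thornfield together hold 69% + 30% = 99% of Stratus, so Mei controls Stratus.
Thornfield holds 66% of Talus, so Mei controls Talus.
No other company's threshold is met.
Mei controls 4 companies.

4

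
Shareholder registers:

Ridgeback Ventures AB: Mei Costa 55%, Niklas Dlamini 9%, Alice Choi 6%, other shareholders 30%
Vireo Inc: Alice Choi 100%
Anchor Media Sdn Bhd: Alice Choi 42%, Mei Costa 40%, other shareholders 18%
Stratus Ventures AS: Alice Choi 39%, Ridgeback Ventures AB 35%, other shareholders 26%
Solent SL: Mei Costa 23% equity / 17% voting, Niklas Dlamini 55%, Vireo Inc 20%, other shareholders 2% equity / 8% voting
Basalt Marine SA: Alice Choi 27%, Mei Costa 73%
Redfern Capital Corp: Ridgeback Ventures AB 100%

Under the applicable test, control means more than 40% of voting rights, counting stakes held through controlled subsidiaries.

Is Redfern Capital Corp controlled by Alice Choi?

No

Alice holds 100% of Vireo, so Alice controls Vireo.
Alice holds 42% of Anchor, so Alice controls Anchor.
Neither Alice nor any entity Alice controls holds any voting interest in Redfern.
So Alice does not control Redfern.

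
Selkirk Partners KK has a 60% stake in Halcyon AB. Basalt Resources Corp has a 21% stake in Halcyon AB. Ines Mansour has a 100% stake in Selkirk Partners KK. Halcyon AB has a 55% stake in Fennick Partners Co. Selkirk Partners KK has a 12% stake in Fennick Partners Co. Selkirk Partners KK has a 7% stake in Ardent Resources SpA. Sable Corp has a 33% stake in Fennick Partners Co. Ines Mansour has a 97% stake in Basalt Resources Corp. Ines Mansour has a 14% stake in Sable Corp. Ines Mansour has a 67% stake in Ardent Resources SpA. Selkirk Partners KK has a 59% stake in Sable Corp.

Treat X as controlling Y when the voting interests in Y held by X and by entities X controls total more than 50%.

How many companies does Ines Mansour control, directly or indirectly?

Ines holds 100% of Selkirk, so Ines controls Selkirk.
Ines holds 97% of Basalt, so Ines controls Basalt.
Selkirk and Basalt together hold 60% + 21% = 81% of Halcyon, so Ines controls Halcyon.
Ines and Selkirk together hold 14% + 59% = 73% of Sable, so Ines controls Sable.
Halcyon and Selkirk and Sable together hold 55% + 12% + 33% = 100% of Fennick, so Ines controls Fennick.
Selkirk and Ines together hold 7% + 67% = 74% of Ardent, so Ines controls Ardent.
Ines controls 6 companies.

6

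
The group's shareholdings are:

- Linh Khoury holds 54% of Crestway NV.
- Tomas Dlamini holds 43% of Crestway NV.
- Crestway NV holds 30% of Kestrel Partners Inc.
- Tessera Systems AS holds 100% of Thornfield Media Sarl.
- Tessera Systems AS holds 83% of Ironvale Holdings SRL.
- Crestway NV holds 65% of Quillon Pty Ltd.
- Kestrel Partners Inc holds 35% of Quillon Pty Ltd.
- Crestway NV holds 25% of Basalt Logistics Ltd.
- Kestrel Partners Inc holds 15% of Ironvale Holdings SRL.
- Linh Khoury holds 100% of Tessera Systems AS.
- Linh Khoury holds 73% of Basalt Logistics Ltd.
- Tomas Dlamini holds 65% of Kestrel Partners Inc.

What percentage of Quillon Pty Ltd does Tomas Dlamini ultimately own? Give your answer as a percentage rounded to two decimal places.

55.22%

Tomas reaches Quillon along 3 paths.
Via Crestway: 43% × 65% = 27.95%.
Via Kestrel: 65% × 35% = 22.75%.
Via Crestway → Kestrel: 43% × 30% × 35% = 4.515%.
Total: 27.95% + 22.75% + 4.515% = 55.215%.
Rounded: 55.22%.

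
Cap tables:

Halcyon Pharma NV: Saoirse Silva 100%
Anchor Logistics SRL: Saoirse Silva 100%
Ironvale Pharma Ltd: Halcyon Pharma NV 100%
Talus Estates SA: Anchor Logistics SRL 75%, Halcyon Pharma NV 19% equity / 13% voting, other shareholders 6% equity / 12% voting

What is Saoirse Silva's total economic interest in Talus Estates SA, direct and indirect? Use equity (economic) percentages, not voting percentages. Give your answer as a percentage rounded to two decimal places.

94.00%

Saoirse reaches Talus along 2 paths.
Via Anchor: 100% × 75% = 75%.
Via Halcyon: 100% × 19% = 19%.
Total: 75% + 19% = 94%.
Rounded: 94.00%.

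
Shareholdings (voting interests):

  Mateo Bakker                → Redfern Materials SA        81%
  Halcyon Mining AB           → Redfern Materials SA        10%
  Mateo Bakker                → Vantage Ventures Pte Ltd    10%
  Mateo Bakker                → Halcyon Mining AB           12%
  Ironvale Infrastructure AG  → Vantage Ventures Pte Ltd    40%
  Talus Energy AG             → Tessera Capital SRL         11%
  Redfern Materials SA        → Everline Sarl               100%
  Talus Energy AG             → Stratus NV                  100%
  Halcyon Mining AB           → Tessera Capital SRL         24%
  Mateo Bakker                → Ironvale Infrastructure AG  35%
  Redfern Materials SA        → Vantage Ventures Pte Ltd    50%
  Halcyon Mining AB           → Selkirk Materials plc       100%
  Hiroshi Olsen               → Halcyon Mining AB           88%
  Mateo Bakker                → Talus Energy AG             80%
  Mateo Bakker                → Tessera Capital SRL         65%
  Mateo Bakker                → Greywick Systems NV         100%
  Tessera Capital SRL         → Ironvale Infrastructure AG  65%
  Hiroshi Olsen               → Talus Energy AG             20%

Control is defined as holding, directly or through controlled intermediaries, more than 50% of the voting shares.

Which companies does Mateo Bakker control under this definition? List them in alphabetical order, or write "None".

Mateo holds 80% of Talus, so Mateo controls Talus.
Talus holds 100% of Stratus, so Mateo controls Stratus.
Mateo and Talus together hold 65% + 11% = 76% of Tessera, so Mateo controls Tessera.
Mateo holds 81% of Redfern, so Mateo controls Redfern.
Mateo and Tessera together hold 35% + 65% = 100% of Ironvale, so Mateo controls Ironvale.
Redfern holds 100% of Everline, so Mateo controls Everline.
Mateo holds 100% of Greywick, so Mateo controls Greywick.
Ironvale and Mateo and Redfern together hold 40% + 10% + 50% = 100% of Vantage, so Mateo controls Vantage.
No other company's threshold is met.

Everline Sarl, Greywick Systems NV, Ironvale Infrastructure AG, Redfern Materials SA, Stratus NV, Talus Energy AG, Tessera Capital SRL, Vantage Ventures Pte Ltd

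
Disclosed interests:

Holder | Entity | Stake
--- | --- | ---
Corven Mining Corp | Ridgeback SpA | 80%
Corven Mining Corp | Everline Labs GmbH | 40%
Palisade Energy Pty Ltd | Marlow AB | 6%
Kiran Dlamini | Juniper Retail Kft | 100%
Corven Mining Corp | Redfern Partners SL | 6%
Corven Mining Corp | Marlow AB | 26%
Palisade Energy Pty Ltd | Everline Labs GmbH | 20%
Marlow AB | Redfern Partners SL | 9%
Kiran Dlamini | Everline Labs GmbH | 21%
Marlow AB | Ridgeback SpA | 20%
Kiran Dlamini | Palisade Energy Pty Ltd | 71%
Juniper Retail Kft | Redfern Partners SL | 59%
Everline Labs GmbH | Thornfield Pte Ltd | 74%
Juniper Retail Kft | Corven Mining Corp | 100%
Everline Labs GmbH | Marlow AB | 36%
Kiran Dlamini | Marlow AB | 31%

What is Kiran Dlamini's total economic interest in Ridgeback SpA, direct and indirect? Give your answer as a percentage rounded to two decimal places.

97.67%

Kiran reaches Ridgeback along 7 paths.
Via Juniper → Corven → Marlow: 100% × 100% × 26% × 20% = 5.2%.
Via Marlow: 31% × 20% = 6.2%.
Via Palisade → Everline → Marlow: 71% × 20% × 36% × 20% = 1.0224%.
Via Everline → Marlow: 21% × 36% × 20% = 1.512%.
Via Juniper → Corven → Everline → Marlow: 100% × 100% × 40% × 36% × 20% = 2.88%.
Via Palisade → Marlow: 71% × 6% × 20% = 0.852%.
Via Juniper → Corven: 100% × 100% × 80% = 80%.
Total: 5.2% + 6.2% + 1.0224% + 1.512% + 2.88% + 0.852% + 80% = 97.6664%.
Rounded: 97.67%.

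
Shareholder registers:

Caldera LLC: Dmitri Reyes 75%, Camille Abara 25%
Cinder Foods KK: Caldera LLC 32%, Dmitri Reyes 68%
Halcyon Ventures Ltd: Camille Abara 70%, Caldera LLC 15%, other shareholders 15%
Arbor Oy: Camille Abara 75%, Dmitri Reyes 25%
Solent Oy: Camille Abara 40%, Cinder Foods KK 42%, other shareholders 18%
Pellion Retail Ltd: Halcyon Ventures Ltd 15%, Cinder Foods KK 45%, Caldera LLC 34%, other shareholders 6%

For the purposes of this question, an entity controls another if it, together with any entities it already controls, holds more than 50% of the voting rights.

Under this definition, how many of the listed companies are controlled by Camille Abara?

Camille holds 70% of Halcyon, so Camille controls Halcyon.
Camille holds 75% of Arbor, so Camille controls Arbor.
No other company's threshold is met.
Camille controls 2 companies.

2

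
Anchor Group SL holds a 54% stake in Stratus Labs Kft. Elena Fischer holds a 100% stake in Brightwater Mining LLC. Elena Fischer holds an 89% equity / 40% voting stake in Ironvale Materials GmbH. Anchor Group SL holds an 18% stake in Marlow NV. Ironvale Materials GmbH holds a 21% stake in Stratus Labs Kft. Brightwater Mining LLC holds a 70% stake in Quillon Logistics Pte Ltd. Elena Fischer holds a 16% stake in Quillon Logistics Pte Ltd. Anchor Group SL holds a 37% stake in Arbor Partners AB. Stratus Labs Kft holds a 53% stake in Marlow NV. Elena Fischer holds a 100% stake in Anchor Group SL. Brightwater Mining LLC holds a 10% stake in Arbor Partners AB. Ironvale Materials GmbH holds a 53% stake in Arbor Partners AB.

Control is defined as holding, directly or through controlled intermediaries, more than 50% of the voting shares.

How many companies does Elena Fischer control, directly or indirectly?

Elena holds 100% of Anchor, so Elena controls Anchor.
Anchor holds 54% of Stratus, so Elena controls Stratus.
Elena holds 100% of Brightwater, so Elena controls Brightwater.
Brightwater and Elena together hold 70% + 16% = 86% of Quillon, so Elena controls Quillon.
Anchor and Stratus together hold 18% + 53% = 71% of Marlow, so Elena controls Marlow.
No other company's threshold is met.
Elena controls 5 companies.

5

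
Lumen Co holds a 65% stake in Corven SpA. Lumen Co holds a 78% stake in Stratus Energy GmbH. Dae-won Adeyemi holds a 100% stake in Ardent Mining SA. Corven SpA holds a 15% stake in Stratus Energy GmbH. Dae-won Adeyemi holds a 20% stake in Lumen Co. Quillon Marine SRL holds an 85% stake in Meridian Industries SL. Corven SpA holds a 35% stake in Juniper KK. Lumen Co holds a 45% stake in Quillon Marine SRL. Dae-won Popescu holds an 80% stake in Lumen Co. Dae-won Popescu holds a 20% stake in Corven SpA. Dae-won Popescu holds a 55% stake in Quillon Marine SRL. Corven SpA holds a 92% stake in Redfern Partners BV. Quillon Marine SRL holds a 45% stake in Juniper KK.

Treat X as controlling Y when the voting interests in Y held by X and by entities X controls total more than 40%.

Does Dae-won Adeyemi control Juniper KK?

No

Dae-won Adeyemi holds 100% of Ardent, so Dae-won Adeyemi controls Ardent.
Neither Dae-won Adeyemi nor any entity Dae-won Adeyemi controls holds any voting interest in Juniper.
So Dae-won Adeyemi does not control Juniper.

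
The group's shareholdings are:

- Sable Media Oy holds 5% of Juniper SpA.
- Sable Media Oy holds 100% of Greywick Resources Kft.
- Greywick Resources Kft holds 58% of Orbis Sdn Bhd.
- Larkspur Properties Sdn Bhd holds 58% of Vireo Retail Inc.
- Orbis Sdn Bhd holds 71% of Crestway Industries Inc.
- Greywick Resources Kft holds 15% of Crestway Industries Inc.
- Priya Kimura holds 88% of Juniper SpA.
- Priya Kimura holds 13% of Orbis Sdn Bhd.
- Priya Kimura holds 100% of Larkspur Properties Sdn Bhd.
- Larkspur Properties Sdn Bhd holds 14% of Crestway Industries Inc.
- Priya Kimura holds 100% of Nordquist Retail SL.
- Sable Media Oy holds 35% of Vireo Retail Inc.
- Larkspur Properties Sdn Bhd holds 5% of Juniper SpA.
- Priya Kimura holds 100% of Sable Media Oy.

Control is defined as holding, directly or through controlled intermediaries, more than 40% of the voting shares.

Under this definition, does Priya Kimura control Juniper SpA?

Priya holds 100% of Larkspur, so Priya controls Larkspur.
Priya holds 100% of Sable, so Priya controls Sable.
Priya and Sable and Larkspur together hold 88% + 5% + 5% = 98% of Juniper, so Priya controls Juniper.

Yes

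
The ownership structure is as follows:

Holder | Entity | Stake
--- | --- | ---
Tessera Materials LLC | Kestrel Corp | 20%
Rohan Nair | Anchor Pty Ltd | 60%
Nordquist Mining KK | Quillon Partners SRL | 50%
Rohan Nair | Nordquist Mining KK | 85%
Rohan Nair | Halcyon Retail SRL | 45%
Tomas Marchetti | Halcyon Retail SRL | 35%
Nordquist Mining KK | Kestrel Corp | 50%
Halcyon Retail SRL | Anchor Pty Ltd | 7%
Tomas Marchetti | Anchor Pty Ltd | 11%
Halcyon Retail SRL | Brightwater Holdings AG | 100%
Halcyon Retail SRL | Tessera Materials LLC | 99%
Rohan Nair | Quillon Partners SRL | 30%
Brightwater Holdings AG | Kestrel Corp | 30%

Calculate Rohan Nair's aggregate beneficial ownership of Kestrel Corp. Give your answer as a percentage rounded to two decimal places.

64.91%

Rohan reaches Kestrel along 3 paths.
Via Nordquist: 85% × 50% = 42.5%.
Via Halcyon → Brightwater: 45% × 100% × 30% = 13.5%.
Via Halcyon → Tessera: 45% × 99% × 20% = 8.91%.
Total: 42.5% + 13.5% + 8.91% = 64.91%.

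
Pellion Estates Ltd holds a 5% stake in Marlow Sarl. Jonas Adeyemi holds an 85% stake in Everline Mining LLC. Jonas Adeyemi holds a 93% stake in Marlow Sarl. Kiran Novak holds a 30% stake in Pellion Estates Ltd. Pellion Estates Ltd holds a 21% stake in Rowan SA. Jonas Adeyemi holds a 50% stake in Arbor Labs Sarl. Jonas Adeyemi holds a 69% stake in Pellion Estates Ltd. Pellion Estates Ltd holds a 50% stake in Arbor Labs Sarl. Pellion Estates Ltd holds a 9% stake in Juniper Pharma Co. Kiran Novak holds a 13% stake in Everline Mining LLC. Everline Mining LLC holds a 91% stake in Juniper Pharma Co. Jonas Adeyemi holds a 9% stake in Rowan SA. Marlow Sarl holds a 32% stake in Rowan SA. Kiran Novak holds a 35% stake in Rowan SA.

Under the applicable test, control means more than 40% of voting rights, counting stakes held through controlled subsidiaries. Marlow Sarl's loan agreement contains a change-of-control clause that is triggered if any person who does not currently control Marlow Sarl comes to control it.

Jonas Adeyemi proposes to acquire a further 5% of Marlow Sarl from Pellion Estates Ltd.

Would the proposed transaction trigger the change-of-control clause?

No

The purchase adds only to Jonas's holdings (Pellion's stake shrinks), so Jonas is the only person who could newly come to control Marlow.
Jonas holds 69% of Pellion, so Jonas controls Pellion.
Jonas and Pellion together hold 93% + 5% = 98% of Marlow, so Jonas controls Marlow.
So Jonas already controls Marlow before the transaction.
After the purchase, Jonas's direct stake in Marlow rises to 93% + 5% = 98%, and Pellion's stake falls to 0%.
Jonas controlled Marlow already, so this is not a new person acquiring control; every other person's position is unchanged or reduced.
No new person acquires control, so the clause is not triggered.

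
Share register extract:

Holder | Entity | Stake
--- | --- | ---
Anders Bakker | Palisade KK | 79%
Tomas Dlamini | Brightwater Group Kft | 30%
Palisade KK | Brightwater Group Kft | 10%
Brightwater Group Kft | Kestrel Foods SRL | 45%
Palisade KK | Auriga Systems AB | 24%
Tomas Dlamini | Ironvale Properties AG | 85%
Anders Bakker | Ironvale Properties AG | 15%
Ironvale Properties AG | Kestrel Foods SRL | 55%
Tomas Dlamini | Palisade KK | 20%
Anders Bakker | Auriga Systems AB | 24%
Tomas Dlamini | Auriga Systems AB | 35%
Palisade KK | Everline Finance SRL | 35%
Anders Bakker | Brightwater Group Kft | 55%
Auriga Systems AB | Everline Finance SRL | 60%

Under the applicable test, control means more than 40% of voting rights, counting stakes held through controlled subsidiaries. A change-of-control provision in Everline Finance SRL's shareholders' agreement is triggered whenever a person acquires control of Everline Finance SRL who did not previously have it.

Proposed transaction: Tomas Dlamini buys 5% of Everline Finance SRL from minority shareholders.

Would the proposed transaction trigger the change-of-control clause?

The purchase changes only Tomas's holdings, so Tomas is the only person who could newly come to control Everline.
Tomas holds 85% of Ironvale, so Tomas controls Ironvale.
Ironvale holds 55% of Kestrel, so Tomas controls Kestrel.
Neither Tomas nor any entity Tomas controls holds any voting interest in Everline.
So before the transaction, Tomas does not control Everline.
After the purchase, Tomas holds 5% of Everline directly.
After the transaction, Tomas's side holds 5% of Everline, not > 40%, so Tomas still does not control Everline.
No new person acquires control, so the clause is not triggered.

No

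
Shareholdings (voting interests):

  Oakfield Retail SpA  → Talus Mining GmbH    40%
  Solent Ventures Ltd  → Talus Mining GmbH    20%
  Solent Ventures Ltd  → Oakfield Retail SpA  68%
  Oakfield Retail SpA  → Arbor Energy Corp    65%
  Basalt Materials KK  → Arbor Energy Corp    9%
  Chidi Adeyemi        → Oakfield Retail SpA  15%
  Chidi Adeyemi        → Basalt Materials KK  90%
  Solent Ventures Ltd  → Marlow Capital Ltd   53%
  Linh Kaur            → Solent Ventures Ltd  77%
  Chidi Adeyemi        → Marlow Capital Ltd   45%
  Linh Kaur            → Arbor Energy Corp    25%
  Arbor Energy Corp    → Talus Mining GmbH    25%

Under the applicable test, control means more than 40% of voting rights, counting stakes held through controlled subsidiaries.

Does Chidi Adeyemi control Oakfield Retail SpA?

Chidi holds 90% of Basalt, so Chidi controls Basalt.
Chidi holds 45% of Marlow, so Chidi controls Marlow.
In Oakfield, Chidi's side holds only 15%, not > 40%.
So Chidi does not control Oakfield.

No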